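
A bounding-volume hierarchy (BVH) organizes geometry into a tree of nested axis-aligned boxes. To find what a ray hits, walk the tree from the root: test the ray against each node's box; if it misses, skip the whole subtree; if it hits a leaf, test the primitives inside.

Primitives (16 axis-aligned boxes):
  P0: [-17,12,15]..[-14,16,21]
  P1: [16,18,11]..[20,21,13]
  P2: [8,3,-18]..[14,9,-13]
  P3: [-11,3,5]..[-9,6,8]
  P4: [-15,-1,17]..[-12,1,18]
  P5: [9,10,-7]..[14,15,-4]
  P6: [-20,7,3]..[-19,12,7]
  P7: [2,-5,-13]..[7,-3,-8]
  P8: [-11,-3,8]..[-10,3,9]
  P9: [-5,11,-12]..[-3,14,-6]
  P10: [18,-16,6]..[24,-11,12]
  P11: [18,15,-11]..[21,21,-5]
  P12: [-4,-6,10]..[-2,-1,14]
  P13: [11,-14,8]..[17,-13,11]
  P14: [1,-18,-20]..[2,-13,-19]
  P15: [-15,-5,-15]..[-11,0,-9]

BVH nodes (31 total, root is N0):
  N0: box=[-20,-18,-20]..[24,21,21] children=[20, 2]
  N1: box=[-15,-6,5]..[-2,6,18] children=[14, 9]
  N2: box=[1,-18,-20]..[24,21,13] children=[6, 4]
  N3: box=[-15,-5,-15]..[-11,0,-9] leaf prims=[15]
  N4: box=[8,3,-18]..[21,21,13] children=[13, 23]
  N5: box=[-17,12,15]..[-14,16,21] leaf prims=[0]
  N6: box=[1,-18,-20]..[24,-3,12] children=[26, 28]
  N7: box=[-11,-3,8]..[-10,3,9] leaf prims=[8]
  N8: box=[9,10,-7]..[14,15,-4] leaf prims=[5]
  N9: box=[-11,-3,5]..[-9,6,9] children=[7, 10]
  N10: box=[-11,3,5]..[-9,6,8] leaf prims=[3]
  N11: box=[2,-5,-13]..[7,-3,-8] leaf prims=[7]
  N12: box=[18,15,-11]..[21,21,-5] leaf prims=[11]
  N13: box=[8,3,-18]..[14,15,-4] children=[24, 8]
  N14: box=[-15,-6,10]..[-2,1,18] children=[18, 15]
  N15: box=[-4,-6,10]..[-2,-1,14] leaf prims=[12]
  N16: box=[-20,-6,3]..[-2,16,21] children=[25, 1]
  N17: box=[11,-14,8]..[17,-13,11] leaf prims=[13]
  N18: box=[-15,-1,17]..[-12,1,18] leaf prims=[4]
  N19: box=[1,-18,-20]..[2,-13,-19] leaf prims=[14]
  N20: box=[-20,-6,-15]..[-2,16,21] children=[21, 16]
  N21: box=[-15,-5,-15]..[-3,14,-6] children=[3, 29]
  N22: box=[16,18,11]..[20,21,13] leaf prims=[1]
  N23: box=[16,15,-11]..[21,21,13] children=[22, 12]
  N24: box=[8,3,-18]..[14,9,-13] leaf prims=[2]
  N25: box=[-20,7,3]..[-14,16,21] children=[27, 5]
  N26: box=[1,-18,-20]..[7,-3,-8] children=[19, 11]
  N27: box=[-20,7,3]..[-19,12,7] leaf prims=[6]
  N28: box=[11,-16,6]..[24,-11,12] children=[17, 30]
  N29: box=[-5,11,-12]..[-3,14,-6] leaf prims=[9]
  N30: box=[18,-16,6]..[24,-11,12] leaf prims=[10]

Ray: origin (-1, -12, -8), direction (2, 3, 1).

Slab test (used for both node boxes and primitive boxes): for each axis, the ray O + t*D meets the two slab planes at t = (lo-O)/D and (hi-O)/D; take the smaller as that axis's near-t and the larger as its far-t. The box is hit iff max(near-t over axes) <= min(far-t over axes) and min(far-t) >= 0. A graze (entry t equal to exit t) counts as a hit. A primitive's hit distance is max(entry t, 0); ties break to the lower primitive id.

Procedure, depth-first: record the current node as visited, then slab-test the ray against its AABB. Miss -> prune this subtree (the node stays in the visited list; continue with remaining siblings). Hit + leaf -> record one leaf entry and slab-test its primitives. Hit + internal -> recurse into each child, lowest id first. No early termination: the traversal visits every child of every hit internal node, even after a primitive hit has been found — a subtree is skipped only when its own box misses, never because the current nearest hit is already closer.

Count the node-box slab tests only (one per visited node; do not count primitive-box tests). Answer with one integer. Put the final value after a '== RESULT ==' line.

Trace the traversal:
N0 x:[-19/2,25/2] y:[-2,11] z:[-12,29] -> hit [-2,11], descend [2, 20]
  N2 x:[1,25/2] y:[-2,11] z:[-12,21] -> hit [1,11], descend [4, 6]
    N4 x:[9/2,11] y:[5,11] z:[-10,21] -> hit [5,11], descend [13, 23]
      N13 x:[9/2,15/2] y:[5,9] z:[-10,4] -> miss, prune
      N23 x:[17/2,11] y:[9,11] z:[-3,21] -> hit [9,11], descend [12, 22]
        N12 x:[19/2,11] y:[9,11] z:[-3,3] -> miss, prune
        N22 x:[17/2,21/2] y:[10,11] z:[19,21] -> miss, prune
    N6 x:[1,25/2] y:[-2,3] z:[-12,20] -> hit [1,3], descend [26, 28]
      N26 x:[1,4] y:[-2,3] z:[-12,0] -> miss, prune
      N28 x:[6,25/2] y:[-4/3,1/3] z:[14,20] -> miss, prune
  N20 x:[-19/2,-1/2] y:[2,28/3] z:[-7,29] -> miss, prune

Summary -> nodes [0, 2, 4, 13, 23, 12, 22, 6, 26, 28, 20]; box-tests=11; leaf-entries=0; first=miss

== RESULT ==
11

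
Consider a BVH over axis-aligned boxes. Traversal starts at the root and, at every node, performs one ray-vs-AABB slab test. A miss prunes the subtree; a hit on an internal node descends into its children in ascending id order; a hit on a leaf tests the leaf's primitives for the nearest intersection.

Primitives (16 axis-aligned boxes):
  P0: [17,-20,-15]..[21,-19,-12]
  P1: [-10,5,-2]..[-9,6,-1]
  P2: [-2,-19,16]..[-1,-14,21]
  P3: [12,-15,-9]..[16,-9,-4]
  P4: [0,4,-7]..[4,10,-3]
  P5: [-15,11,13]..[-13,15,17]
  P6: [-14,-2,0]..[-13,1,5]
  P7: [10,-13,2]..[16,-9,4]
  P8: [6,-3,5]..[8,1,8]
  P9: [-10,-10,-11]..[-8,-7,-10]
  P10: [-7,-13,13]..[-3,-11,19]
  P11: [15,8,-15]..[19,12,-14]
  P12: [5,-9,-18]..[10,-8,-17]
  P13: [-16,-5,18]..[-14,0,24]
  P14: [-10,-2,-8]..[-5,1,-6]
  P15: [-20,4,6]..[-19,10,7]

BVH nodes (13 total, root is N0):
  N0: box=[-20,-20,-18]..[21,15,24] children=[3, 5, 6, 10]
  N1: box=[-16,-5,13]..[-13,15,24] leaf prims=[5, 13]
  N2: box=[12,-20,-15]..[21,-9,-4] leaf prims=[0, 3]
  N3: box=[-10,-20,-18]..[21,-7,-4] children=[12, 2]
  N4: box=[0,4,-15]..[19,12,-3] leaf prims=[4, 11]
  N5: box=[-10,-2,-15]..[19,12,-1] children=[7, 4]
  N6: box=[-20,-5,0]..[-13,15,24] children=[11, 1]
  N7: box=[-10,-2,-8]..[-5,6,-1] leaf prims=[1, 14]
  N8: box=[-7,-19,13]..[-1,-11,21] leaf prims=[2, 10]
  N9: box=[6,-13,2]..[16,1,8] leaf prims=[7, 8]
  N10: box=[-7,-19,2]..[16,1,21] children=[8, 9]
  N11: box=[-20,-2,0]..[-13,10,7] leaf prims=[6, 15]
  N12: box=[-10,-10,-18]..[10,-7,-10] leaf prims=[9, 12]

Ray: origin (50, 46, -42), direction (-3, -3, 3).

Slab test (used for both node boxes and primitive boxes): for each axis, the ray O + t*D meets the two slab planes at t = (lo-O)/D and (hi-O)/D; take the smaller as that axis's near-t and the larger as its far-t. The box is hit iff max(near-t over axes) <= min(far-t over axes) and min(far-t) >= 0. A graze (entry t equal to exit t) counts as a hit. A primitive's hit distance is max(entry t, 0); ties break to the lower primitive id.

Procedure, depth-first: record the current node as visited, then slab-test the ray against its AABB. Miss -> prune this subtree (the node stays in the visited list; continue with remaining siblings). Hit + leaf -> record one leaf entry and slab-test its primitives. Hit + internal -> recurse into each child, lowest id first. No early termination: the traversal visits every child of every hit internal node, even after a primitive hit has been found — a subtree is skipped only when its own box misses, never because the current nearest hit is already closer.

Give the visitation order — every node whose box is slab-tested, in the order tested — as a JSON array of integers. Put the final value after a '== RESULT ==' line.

Walk:
N0 x:[29/3,70/3] y:[31/3,22] z:[8,22] -> hit [31/3,22], descend [3, 5, 6, 10]
  N3 x:[29/3,20] y:[53/3,22] z:[8,38/3] -> miss, prune
  N5 x:[31/3,20] y:[34/3,16] z:[9,41/3] -> hit [34/3,41/3], descend [4, 7]
    N4 x:[31/3,50/3] y:[34/3,14] z:[9,13] -> hit [34/3,13] leaf, test {P4(miss), P11(miss)}
    N7 x:[55/3,20] y:[40/3,16] z:[34/3,41/3] -> miss, prune
  N6 x:[21,70/3] y:[31/3,17] z:[14,22] -> miss, prune
  N10 x:[34/3,19] y:[15,65/3] z:[44/3,21] -> hit [15,19], descend [8, 9]
    N8 x:[17,19] y:[19,65/3] z:[55/3,21] -> hit [19,19] leaf, test {P2(miss), P10@t=19}
    N9 x:[34/3,44/3] y:[15,59/3] z:[44/3,50/3] -> miss, prune

order=[0, 3, 5, 4, 7, 6, 10, 8, 9]  |boxes|=9  |leaves|=2  hit=P10

== RESULT ==
[0, 3, 5, 4, 7, 6, 10, 8, 9]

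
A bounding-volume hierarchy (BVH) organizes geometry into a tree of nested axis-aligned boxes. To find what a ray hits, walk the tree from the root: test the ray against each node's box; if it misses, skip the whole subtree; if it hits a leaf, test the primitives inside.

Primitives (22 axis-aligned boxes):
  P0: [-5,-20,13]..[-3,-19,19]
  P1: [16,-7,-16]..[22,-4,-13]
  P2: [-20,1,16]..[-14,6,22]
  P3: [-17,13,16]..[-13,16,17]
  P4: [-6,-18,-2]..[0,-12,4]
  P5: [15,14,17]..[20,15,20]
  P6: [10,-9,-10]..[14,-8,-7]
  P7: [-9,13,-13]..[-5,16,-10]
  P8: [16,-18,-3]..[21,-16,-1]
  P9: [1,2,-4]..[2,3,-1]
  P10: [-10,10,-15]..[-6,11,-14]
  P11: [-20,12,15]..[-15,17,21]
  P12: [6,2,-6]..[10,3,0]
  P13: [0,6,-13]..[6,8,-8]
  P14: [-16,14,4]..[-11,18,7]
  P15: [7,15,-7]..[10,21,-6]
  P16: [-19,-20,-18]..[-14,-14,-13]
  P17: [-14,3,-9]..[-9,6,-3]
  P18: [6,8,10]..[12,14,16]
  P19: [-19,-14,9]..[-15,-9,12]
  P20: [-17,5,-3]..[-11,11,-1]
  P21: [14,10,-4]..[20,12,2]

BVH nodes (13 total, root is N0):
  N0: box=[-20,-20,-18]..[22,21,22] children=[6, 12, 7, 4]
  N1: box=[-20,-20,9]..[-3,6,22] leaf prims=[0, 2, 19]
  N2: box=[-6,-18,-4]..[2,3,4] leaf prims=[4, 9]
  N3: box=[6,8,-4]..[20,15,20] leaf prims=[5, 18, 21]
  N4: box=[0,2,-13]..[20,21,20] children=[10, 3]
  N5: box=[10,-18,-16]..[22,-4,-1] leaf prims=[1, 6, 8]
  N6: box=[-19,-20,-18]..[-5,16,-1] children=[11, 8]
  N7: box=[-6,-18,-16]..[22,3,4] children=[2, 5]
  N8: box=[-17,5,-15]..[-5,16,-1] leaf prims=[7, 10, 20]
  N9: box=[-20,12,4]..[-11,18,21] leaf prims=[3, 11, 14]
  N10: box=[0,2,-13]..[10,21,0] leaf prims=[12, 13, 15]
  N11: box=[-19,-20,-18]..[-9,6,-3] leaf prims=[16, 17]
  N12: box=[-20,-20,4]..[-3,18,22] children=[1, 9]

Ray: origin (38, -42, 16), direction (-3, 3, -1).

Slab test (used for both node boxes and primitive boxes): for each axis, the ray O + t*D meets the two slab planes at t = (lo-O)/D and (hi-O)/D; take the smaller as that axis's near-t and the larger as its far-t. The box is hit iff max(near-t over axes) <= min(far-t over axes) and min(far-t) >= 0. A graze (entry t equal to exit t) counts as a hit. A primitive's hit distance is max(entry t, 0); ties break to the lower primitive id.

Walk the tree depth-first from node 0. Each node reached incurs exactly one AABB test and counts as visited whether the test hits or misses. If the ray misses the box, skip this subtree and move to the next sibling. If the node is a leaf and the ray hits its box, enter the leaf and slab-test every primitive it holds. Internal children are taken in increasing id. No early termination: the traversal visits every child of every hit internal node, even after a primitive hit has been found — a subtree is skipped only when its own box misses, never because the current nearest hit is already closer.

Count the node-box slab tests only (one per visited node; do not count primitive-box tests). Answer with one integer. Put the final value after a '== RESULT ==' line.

Walk:
N0 x:[16/3,58/3] y:[22/3,21] z:[-6,34] -> hit [22/3,58/3], descend [4, 6, 7, 12]
  N4 x:[6,38/3] y:[44/3,21] z:[-4,29] -> miss, prune
  N6 x:[43/3,19] y:[22/3,58/3] z:[17,34] -> hit [17,19], descend [8, 11]
    N8 x:[43/3,55/3] y:[47/3,58/3] z:[17,31] -> hit [17,55/3] leaf, test {P7(miss), P10(miss), P20@t=17}
    N11 x:[47/3,19] y:[22/3,16] z:[19,34] -> miss, prune
  N7 x:[16/3,44/3] y:[8,15] z:[12,32] -> hit [12,44/3], descend [2, 5]
    N2 x:[12,44/3] y:[8,15] z:[12,20] -> hit [12,44/3] leaf, test {P4(miss), P9(miss)}
    N5 x:[16/3,28/3] y:[8,38/3] z:[17,32] -> miss, prune
  N12 x:[41/3,58/3] y:[22/3,20] z:[-6,12] -> miss, prune

Visited [0, 4, 6, 8, 11, 7, 2, 5, 12]. Tests: 9 box, 2 leaf. Nearest: P20.

== RESULT ==
9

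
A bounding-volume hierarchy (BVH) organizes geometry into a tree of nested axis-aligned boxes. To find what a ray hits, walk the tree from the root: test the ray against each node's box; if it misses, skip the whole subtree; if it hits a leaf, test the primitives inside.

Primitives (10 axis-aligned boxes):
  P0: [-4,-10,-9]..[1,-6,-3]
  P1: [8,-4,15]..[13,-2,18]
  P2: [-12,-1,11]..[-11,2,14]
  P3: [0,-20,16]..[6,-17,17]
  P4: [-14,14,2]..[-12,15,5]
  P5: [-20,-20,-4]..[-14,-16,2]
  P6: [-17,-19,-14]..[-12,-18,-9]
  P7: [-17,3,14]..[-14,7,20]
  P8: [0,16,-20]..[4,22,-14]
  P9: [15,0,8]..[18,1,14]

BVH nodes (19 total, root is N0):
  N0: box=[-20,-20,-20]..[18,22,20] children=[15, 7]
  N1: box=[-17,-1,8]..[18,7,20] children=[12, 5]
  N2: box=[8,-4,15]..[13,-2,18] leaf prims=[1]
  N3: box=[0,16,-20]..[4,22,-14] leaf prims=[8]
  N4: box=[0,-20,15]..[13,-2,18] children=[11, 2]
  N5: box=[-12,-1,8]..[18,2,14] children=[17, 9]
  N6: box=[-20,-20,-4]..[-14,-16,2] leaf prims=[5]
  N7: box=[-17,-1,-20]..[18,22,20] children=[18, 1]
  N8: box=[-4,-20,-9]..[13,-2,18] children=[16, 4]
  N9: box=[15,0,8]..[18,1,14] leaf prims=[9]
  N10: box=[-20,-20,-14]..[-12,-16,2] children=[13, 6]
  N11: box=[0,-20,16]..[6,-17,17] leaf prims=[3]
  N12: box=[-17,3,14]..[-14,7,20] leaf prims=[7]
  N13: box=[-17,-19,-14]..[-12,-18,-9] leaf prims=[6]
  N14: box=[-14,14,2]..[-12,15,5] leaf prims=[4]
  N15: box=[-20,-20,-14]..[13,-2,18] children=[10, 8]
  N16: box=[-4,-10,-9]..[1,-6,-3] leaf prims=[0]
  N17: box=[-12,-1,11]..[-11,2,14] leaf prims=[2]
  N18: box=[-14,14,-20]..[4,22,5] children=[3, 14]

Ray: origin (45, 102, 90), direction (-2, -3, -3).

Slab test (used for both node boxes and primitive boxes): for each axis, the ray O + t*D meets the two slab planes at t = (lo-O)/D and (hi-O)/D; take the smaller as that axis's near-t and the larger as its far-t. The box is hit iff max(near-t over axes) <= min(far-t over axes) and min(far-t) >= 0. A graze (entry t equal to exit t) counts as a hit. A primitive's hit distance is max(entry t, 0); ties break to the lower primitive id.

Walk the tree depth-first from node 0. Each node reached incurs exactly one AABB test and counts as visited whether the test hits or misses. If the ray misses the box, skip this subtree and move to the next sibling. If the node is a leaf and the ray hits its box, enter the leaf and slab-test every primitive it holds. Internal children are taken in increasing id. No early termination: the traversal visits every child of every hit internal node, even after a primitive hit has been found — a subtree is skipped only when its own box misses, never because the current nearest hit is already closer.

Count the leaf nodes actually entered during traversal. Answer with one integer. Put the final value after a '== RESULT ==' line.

Traverse from the root:
N0 x:[27/2,65/2] y:[80/3,122/3] z:[70/3,110/3] -> hit [80/3,65/2], descend [7, 15]
  N7 x:[27/2,31] y:[80/3,103/3] z:[70/3,110/3] -> hit [80/3,31], descend [1, 18]
    N1 x:[27/2,31] y:[95/3,103/3] z:[70/3,82/3] -> miss, prune
    N18 x:[41/2,59/2] y:[80/3,88/3] z:[85/3,110/3] -> hit [85/3,88/3], descend [3, 14]
      N3 x:[41/2,45/2] y:[80/3,86/3] z:[104/3,110/3] -> miss, prune
      N14 x:[57/2,59/2] y:[29,88/3] z:[85/3,88/3] -> hit [29,88/3] leaf, test {P4@t=29}
  N15 x:[16,65/2] y:[104/3,122/3] z:[24,104/3] -> miss, prune

order=[0, 7, 1, 18, 3, 14, 15]  |boxes|=7  |leaves|=1  hit=P4

== RESULT ==
1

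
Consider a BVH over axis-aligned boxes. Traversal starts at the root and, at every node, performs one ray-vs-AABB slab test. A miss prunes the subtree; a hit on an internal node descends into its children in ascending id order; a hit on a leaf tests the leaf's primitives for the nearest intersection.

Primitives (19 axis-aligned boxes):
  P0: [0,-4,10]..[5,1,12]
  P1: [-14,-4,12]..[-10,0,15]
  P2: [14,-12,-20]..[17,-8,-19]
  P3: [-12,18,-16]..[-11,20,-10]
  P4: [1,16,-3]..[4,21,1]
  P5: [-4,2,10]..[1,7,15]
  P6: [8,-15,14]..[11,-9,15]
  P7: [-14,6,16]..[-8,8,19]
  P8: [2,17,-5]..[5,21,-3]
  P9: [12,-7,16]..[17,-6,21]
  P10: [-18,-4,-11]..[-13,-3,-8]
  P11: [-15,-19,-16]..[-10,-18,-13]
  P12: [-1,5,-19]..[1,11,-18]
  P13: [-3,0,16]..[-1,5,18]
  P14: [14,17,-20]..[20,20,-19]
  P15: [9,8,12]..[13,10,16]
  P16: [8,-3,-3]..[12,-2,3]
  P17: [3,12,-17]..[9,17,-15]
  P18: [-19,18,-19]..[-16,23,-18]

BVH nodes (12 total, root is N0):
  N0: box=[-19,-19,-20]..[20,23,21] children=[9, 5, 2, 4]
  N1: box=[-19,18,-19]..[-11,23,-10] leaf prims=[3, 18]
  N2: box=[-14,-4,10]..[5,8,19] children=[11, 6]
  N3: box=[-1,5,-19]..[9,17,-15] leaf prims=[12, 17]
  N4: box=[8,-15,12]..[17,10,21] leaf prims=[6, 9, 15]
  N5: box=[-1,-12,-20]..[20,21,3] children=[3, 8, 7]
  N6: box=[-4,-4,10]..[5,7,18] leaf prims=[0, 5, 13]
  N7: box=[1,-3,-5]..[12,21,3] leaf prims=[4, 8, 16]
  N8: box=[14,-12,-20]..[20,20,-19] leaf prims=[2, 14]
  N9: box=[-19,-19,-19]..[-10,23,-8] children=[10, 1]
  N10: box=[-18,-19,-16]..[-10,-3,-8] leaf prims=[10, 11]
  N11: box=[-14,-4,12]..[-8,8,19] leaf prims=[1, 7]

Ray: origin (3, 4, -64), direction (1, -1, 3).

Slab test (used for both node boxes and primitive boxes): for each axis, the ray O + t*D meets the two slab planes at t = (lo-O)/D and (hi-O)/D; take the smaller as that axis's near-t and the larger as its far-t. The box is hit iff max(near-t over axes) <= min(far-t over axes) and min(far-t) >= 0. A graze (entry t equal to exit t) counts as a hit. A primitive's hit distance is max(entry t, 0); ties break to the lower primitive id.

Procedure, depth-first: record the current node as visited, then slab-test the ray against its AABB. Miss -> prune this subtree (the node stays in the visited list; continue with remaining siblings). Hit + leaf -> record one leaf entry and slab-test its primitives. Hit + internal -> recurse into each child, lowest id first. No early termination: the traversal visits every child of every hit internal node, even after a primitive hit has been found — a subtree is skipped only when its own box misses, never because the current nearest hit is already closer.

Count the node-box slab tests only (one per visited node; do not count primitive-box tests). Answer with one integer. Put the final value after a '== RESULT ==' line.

Trace the traversal:
N0 x:[-22,17] y:[-19,23] z:[44/3,85/3] -> hit [44/3,17], descend [2, 4, 5, 9]
  N2 x:[-17,2] y:[-4,8] z:[74/3,83/3] -> miss, prune
  N4 x:[5,14] y:[-6,19] z:[76/3,85/3] -> miss, prune
  N5 x:[-4,17] y:[-17,16] z:[44/3,67/3] -> hit [44/3,16], descend [3, 7, 8]
    N3 x:[-4,6] y:[-13,-1] z:[15,49/3] -> miss, prune
    N7 x:[-2,9] y:[-17,7] z:[59/3,67/3] -> miss, prune
    N8 x:[11,17] y:[-16,16] z:[44/3,15] -> hit [44/3,15] leaf, test {P2(miss), P14(miss)}
  N9 x:[-22,-13] y:[-19,23] z:[15,56/3] -> miss, prune

Summary -> nodes [0, 2, 4, 5, 3, 7, 8, 9]; box-tests=8; leaf-entries=1; first=miss

== RESULT ==
8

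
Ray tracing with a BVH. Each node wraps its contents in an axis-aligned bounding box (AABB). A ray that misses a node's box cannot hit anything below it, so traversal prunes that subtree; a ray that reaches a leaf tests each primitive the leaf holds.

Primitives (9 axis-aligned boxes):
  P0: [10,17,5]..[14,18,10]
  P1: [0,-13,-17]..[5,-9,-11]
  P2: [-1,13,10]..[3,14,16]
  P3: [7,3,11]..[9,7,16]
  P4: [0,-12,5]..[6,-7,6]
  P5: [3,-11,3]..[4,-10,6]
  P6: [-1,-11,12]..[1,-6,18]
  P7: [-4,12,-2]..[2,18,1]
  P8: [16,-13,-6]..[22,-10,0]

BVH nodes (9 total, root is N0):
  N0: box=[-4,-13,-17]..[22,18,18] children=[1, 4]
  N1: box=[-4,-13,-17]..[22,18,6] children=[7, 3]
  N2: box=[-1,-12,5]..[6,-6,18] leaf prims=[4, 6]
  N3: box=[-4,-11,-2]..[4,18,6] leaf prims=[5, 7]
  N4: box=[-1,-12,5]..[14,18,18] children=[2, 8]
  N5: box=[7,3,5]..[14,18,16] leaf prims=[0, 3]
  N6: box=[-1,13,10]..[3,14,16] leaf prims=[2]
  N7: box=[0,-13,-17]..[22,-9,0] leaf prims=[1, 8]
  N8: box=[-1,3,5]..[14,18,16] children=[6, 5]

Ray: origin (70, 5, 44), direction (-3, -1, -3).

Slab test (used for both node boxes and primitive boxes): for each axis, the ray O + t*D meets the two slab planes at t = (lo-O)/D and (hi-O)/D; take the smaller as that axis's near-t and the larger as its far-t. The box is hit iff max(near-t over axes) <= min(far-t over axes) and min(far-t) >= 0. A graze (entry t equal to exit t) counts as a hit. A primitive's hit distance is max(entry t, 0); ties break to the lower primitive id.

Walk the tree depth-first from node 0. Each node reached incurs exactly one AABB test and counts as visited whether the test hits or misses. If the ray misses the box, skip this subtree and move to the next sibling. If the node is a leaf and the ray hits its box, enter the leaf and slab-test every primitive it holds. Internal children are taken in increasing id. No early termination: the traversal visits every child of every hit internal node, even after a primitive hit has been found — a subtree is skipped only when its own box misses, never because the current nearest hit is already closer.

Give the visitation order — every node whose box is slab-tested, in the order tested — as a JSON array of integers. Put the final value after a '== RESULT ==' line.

Walk:
N0 x:[16,74/3] y:[-13,18] z:[26/3,61/3] -> hit [16,18], descend [1, 4]
  N1 x:[16,74/3] y:[-13,18] z:[38/3,61/3] -> hit [16,18], descend [3, 7]
    N3 x:[22,74/3] y:[-13,16] z:[38/3,46/3] -> miss, prune
    N7 x:[16,70/3] y:[14,18] z:[44/3,61/3] -> hit [16,18] leaf, test {P1(miss), P8@t=16}
  N4 x:[56/3,71/3] y:[-13,17] z:[26/3,13] -> miss, prune

order=[0, 1, 3, 7, 4]  |boxes|=5  |leaves|=1  hit=P8

== RESULT ==
[0, 1, 3, 7, 4]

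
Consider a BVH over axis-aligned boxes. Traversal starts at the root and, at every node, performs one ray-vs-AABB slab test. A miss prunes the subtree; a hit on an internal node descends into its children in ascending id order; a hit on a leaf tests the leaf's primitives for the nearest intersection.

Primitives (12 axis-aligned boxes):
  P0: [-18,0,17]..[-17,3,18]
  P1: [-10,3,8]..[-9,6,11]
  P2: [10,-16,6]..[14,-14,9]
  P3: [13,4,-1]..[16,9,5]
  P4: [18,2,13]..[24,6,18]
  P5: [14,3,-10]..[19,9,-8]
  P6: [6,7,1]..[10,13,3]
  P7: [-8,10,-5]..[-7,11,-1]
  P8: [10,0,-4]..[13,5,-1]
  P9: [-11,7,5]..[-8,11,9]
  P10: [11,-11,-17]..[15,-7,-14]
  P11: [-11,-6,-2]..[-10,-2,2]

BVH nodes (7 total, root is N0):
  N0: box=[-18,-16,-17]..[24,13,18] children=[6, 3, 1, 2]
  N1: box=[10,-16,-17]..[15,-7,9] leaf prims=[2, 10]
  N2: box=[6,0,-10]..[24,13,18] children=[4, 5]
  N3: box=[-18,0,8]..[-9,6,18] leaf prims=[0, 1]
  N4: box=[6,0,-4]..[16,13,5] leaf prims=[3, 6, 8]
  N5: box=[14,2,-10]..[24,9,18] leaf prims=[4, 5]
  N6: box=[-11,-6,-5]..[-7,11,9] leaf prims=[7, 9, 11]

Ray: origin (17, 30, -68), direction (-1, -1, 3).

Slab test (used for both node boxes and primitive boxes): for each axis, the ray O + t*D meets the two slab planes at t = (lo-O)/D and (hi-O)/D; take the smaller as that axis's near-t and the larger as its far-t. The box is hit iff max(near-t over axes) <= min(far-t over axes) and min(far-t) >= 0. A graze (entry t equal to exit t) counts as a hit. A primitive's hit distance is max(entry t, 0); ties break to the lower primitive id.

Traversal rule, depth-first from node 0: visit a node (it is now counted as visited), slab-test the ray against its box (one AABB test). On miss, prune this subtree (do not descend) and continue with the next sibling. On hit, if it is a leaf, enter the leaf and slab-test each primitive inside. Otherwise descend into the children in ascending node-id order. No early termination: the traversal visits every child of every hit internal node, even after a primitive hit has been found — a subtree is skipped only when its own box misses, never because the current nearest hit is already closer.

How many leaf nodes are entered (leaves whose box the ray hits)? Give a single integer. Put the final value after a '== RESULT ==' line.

Trace the traversal:
N0 x:[-7,35] y:[17,46] z:[17,86/3] -> hit [17,86/3], descend [1, 2, 3, 6]
  N1 x:[2,7] y:[37,46] z:[17,77/3] -> miss, prune
  N2 x:[-7,11] y:[17,30] z:[58/3,86/3] -> miss, prune
  N3 x:[26,35] y:[24,30] z:[76/3,86/3] -> hit [26,86/3] leaf, test {P0(miss), P1@t=26}
  N6 x:[24,28] y:[19,36] z:[21,77/3] -> hit [24,77/3] leaf, test {P7(miss), P9(miss), P11(miss)}

order=[0, 1, 2, 3, 6]  |boxes|=5  |leaves|=2  hit=P1

== RESULT ==
2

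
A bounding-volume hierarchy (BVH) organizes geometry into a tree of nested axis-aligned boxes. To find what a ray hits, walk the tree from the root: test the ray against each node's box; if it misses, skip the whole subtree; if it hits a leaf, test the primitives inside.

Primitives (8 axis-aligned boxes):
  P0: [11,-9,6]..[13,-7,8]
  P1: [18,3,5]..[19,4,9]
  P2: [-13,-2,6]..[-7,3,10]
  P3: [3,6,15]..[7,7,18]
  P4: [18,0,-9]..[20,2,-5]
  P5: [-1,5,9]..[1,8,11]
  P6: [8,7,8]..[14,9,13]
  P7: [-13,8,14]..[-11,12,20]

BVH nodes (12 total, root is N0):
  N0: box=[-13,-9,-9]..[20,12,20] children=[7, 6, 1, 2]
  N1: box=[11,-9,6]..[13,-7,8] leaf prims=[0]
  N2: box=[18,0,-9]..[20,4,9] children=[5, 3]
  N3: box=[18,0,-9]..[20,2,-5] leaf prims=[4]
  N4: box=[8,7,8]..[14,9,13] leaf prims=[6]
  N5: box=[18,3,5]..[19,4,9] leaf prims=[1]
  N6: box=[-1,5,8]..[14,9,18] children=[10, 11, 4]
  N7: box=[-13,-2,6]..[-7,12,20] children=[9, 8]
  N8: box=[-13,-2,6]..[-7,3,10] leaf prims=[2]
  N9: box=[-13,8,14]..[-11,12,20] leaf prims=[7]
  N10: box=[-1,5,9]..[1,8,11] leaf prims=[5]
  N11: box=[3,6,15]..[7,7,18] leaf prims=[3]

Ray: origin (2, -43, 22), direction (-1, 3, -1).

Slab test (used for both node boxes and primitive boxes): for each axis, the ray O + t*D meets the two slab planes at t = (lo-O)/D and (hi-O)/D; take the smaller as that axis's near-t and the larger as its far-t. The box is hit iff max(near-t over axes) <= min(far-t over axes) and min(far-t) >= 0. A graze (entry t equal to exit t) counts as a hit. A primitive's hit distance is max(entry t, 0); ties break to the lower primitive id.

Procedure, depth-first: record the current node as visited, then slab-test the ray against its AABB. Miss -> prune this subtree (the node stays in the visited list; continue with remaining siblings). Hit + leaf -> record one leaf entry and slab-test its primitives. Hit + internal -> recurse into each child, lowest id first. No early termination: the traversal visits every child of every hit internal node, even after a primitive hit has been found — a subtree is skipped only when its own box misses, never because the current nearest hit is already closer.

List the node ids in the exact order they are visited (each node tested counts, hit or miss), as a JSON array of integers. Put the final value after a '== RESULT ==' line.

Trace the traversal:
N0 x:[-18,15] y:[34/3,55/3] z:[2,31] -> hit [34/3,15], descend [1, 2, 6, 7]
  N1 x:[-11,-9] y:[34/3,12] z:[14,16] -> miss, prune
  N2 x:[-18,-16] y:[43/3,47/3] z:[13,31] -> miss, prune
  N6 x:[-12,3] y:[16,52/3] z:[4,14] -> miss, prune
  N7 x:[9,15] y:[41/3,55/3] z:[2,16] -> hit [41/3,15], descend [8, 9]
    N8 x:[9,15] y:[41/3,46/3] z:[12,16] -> hit [41/3,15] leaf, test {P2@t=41/3}
    N9 x:[13,15] y:[17,55/3] z:[2,8] -> miss, prune

Summary -> nodes [0, 1, 2, 6, 7, 8, 9]; box-tests=7; leaf-entries=1; first=P2

== RESULT ==
[0, 1, 2, 6, 7, 8, 9]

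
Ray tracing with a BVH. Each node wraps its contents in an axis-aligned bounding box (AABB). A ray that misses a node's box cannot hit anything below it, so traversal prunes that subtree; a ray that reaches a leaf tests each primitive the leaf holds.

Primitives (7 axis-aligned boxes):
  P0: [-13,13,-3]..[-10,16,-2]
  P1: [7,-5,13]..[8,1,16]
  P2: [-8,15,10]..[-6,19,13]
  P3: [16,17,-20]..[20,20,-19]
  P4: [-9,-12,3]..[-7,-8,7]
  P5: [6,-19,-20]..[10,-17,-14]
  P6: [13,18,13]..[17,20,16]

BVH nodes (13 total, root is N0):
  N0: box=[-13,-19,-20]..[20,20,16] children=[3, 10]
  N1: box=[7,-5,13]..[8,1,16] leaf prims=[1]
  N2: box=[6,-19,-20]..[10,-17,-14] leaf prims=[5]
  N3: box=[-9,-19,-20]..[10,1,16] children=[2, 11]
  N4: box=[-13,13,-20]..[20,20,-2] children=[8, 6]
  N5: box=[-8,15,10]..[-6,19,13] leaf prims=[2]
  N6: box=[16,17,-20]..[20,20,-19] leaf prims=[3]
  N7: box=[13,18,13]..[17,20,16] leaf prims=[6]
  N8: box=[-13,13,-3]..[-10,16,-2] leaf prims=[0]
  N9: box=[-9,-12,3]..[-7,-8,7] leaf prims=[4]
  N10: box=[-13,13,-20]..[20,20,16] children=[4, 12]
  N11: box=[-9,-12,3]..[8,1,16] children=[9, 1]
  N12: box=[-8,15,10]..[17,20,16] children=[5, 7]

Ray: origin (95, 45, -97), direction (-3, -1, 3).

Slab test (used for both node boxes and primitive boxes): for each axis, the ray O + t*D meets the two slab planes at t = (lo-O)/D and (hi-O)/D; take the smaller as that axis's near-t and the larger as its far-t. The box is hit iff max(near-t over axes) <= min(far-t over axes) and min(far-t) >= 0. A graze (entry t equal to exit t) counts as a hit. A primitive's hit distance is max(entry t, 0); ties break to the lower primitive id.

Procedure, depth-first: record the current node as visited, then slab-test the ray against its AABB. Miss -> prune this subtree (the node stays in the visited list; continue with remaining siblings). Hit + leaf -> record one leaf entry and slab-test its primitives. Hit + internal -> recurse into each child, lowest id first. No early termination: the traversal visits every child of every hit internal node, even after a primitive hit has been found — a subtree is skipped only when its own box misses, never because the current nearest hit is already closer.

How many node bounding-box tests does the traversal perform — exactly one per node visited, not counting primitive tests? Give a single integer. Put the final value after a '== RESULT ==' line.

Walk:
N0 x:[25,36] y:[25,64] z:[77/3,113/3] -> hit [77/3,36], descend [3, 10]
  N3 x:[85/3,104/3] y:[44,64] z:[77/3,113/3] -> miss, prune
  N10 x:[25,36] y:[25,32] z:[77/3,113/3] -> hit [77/3,32], descend [4, 12]
    N4 x:[25,36] y:[25,32] z:[77/3,95/3] -> hit [77/3,95/3], descend [6, 8]
      N6 x:[25,79/3] y:[25,28] z:[77/3,26] -> hit [77/3,26] leaf, test {P3@t=77/3}
      N8 x:[35,36] y:[29,32] z:[94/3,95/3] -> miss, prune
    N12 x:[26,103/3] y:[25,30] z:[107/3,113/3] -> miss, prune

Visited [0, 3, 10, 4, 6, 8, 12]. Tests: 7 box, 1 leaf. Nearest: P3.

== RESULT ==
7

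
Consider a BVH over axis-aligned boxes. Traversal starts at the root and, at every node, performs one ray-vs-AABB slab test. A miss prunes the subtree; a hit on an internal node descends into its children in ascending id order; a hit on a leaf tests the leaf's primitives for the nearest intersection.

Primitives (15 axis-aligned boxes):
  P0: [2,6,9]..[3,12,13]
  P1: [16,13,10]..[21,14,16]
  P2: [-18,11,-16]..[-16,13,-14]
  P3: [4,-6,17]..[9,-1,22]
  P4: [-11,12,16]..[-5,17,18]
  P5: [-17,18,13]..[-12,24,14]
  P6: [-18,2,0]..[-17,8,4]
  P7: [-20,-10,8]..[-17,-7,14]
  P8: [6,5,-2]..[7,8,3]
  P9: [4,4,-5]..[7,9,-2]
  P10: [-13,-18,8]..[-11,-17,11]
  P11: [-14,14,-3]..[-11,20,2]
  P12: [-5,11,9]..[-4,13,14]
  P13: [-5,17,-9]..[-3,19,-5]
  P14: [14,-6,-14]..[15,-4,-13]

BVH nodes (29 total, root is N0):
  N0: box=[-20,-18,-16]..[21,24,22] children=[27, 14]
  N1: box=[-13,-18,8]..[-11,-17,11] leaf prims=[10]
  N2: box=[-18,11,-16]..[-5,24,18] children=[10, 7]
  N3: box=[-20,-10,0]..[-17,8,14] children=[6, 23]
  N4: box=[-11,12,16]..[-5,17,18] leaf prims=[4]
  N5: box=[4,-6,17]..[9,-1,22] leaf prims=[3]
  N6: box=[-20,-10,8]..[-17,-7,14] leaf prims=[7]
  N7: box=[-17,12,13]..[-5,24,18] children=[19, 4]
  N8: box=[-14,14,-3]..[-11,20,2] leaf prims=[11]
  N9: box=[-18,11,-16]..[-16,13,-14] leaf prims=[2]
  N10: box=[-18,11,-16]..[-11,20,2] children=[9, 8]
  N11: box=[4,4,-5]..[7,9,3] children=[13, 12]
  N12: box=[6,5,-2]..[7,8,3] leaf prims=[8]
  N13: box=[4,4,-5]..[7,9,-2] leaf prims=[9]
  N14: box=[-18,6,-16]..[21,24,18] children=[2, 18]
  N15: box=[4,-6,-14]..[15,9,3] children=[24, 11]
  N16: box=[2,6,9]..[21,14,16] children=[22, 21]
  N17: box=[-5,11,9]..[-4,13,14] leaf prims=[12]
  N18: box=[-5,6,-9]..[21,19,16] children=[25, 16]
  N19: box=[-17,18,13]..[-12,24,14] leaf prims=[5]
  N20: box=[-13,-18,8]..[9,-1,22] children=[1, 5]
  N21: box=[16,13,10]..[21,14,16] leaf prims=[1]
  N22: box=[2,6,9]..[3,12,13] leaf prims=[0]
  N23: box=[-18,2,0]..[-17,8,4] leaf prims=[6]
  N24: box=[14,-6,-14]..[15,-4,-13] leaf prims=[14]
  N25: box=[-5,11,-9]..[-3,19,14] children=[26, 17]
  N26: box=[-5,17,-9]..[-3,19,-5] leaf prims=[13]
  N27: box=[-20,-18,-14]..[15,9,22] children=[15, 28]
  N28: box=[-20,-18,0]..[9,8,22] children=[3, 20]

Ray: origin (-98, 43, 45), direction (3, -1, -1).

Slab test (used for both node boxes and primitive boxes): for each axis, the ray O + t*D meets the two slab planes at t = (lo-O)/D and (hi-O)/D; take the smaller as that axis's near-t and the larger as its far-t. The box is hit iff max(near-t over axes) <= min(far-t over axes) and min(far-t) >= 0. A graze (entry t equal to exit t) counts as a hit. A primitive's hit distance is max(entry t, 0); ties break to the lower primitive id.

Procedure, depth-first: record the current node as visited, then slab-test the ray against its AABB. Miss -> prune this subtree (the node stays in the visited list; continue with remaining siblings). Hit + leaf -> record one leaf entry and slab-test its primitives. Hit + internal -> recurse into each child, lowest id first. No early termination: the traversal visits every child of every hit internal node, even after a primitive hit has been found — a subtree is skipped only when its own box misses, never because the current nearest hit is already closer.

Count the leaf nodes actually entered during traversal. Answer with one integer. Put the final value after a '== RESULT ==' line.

Trace the traversal:
N0 x:[26,119/3] y:[19,61] z:[23,61] -> hit [26,119/3], descend [14, 27]
  N14 x:[80/3,119/3] y:[19,37] z:[27,61] -> hit [27,37], descend [2, 18]
    N2 x:[80/3,31] y:[19,32] z:[27,61] -> hit [27,31], descend [7, 10]
      N7 x:[27,31] y:[19,31] z:[27,32] -> hit [27,31], descend [4, 19]
        N4 x:[29,31] y:[26,31] z:[27,29] -> hit [29,29] leaf, test {P4@t=29}
        N19 x:[27,86/3] y:[19,25] z:[31,32] -> miss, prune
      N10 x:[80/3,29] y:[23,32] z:[43,61] -> miss, prune
    N18 x:[31,119/3] y:[24,37] z:[29,54] -> hit [31,37], descend [16, 25]
      N16 x:[100/3,119/3] y:[29,37] z:[29,36] -> hit [100/3,36], descend [21, 22]
        N21 x:[38,119/3] y:[29,30] z:[29,35] -> miss, prune
        N22 x:[100/3,101/3] y:[31,37] z:[32,36] -> hit [100/3,101/3] leaf, test {P0@t=100/3}
      N25 x:[31,95/3] y:[24,32] z:[31,54] -> hit [31,95/3], descend [17, 26]
        N17 x:[31,94/3] y:[30,32] z:[31,36] -> hit [31,94/3] leaf, test {P12@t=31}
        N26 x:[31,95/3] y:[24,26] z:[50,54] -> miss, prune
  N27 x:[26,113/3] y:[34,61] z:[23,59] -> hit [34,113/3], descend [15, 28]
    N15 x:[34,113/3] y:[34,49] z:[42,59] -> miss, prune
    N28 x:[26,107/3] y:[35,61] z:[23,45] -> hit [35,107/3], descend [3, 20]
      N3 x:[26,27] y:[35,53] z:[31,45] -> miss, prune
      N20 x:[85/3,107/3] y:[44,61] z:[23,37] -> miss, prune

order=[0, 14, 2, 7, 4, 19, 10, 18, 16, 21, 22, 25, 17, 26, 27, 15, 28, 3, 20]  |boxes|=19  |leaves|=3  hit=P4

== RESULT ==
3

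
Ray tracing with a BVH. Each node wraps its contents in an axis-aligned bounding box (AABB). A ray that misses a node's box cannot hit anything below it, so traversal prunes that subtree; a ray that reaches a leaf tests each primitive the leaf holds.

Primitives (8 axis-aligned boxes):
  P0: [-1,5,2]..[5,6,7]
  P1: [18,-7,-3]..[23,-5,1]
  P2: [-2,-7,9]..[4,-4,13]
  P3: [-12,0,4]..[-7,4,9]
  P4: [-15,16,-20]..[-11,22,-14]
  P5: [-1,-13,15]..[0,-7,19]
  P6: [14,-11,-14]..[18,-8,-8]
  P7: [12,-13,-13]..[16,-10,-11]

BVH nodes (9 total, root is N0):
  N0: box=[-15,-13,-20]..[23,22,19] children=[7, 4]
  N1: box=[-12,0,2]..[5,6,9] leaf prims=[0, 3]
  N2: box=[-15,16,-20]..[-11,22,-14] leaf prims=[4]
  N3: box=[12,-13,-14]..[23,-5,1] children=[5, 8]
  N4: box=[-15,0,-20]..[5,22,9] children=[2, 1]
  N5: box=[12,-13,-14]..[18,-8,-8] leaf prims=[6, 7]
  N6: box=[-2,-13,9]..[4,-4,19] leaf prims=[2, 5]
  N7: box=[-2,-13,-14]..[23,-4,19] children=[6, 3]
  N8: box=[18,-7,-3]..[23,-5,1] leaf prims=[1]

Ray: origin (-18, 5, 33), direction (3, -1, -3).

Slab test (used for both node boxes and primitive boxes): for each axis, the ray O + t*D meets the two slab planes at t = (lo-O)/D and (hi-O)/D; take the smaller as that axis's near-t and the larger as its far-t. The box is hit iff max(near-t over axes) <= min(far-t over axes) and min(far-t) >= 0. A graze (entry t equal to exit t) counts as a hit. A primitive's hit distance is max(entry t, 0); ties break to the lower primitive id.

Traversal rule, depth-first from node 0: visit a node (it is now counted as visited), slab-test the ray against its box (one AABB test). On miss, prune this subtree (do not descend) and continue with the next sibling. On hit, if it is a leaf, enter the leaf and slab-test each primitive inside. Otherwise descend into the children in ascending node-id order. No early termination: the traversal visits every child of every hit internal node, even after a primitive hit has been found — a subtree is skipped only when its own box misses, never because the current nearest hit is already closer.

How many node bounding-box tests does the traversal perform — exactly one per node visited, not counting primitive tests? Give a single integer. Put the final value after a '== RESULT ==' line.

Traverse from the root:
N0 x:[1,41/3] y:[-17,18] z:[14/3,53/3] -> hit [14/3,41/3], descend [4, 7]
  N4 x:[1,23/3] y:[-17,5] z:[8,53/3] -> miss, prune
  N7 x:[16/3,41/3] y:[9,18] z:[14/3,47/3] -> hit [9,41/3], descend [3, 6]
    N3 x:[10,41/3] y:[10,18] z:[32/3,47/3] -> hit [32/3,41/3], descend [5, 8]
      N5 x:[10,12] y:[13,18] z:[41/3,47/3] -> miss, prune
      N8 x:[12,41/3] y:[10,12] z:[32/3,12] -> hit [12,12] leaf, test {P1@t=12}
    N6 x:[16/3,22/3] y:[9,18] z:[14/3,8] -> miss, prune

Summary -> nodes [0, 4, 7, 3, 5, 8, 6]; box-tests=7; leaf-entries=1; first=P1

== RESULT ==
7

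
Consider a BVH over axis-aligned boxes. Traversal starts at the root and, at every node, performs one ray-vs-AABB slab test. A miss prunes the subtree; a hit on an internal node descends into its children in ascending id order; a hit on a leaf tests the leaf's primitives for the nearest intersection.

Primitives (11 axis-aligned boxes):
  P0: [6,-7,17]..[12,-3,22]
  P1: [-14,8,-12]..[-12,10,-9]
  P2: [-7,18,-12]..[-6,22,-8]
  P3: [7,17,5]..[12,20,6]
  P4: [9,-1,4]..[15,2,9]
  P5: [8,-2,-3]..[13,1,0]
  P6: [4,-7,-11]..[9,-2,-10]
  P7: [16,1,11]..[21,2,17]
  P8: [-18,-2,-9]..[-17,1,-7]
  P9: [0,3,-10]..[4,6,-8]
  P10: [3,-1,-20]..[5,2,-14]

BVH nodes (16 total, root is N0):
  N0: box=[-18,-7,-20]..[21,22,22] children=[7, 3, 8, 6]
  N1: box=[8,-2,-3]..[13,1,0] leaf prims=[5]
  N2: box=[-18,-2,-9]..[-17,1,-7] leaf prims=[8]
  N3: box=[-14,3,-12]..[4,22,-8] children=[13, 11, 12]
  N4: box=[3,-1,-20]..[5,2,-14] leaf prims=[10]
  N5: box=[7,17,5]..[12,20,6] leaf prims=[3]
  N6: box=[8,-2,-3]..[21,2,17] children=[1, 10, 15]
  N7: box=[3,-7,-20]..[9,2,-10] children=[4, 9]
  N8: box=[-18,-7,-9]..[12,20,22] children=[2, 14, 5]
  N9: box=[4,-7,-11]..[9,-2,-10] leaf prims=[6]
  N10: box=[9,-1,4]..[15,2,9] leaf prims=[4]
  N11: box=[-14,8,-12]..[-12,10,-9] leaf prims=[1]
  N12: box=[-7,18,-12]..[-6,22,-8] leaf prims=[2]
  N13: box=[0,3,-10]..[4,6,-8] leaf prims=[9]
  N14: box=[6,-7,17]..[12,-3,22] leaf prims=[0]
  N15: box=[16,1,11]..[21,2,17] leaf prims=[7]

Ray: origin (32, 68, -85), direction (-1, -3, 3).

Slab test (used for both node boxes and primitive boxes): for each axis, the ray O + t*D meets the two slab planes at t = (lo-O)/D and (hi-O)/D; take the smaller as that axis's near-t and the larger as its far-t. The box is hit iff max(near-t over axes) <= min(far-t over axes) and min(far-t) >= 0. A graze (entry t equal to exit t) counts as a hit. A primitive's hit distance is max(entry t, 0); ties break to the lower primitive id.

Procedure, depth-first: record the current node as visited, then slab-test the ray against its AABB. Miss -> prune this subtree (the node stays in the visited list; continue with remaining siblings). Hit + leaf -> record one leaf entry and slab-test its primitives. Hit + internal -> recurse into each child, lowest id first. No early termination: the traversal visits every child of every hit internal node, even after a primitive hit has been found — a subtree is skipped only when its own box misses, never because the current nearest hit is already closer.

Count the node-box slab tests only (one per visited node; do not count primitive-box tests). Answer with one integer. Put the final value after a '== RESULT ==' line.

Walk:
N0 x:[11,50] y:[46/3,25] z:[65/3,107/3] -> hit [65/3,25], descend [3, 6, 7, 8]
  N3 x:[28,46] y:[46/3,65/3] z:[73/3,77/3] -> miss, prune
  N6 x:[11,24] y:[22,70/3] z:[82/3,34] -> miss, prune
  N7 x:[23,29] y:[22,25] z:[65/3,25] -> hit [23,25], descend [4, 9]
    N4 x:[27,29] y:[22,23] z:[65/3,71/3] -> miss, prune
    N9 x:[23,28] y:[70/3,25] z:[74/3,25] -> hit [74/3,25] leaf, test {P6@t=74/3}
  N8 x:[20,50] y:[16,25] z:[76/3,107/3] -> miss, prune

7 AABB tests over nodes [0, 3, 6, 7, 4, 9, 8]; 1 leaf entered; closest P6.

== RESULT ==
7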